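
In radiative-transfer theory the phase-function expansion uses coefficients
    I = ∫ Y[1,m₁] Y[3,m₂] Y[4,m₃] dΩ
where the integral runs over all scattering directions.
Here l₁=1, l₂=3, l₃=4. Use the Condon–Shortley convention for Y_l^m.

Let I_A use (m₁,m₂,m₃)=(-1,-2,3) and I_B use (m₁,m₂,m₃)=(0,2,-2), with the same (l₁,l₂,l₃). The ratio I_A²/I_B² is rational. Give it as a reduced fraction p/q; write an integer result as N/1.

7/4

Same 1,3,4: normalisation and zero-m 3j drop out of the ratio.
A: Δ: 0! 2! 6! / 9! → 1/252; sum: t=0:+1/240 = 1/240; 3j²(1 3 4; -1 -2 3) = Δ·Π!·Σ² = 1/12  (sign -1)
B: Δ: 0! 2! 6! / 9! → 1/252; sum: t=0:+1/120 = 1/120; 3j²(1 3 4; 0 2 -2) = Δ·Π!·Σ² = 1/21  (sign +1)
I_A²/I_B² = (1/12)/(1/21) = 7/4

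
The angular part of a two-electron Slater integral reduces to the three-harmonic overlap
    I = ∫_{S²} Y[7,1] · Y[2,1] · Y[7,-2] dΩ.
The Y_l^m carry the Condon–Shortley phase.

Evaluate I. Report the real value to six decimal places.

0.077064

Rules hold: Σm=0, L=16 even, 5≤7≤9.
N = 15·5·15 = 1125
Δ = 2!·12!·2!/17! = 1/185640
Racah Σ t=0..2: t=0:+1/2419200 t=1:−1/518400 t=2:+1/2419200 = -1/907200
⇒ 3j(7 2 7; 0 0 0)² = 56/3315, sgn +1
Racah Σ t=1..2: t=1:−1/1209600 t=2:+1/1935360 = -1/3225600
⇒ 3j(7 2 7; 1 1 -2)² = 243/61880, sgn +1
4πI² = N·(3j₀)²·(3jₘ)² = 3645/48841
I = +1·√(0.0746299/4π) = 0.07706400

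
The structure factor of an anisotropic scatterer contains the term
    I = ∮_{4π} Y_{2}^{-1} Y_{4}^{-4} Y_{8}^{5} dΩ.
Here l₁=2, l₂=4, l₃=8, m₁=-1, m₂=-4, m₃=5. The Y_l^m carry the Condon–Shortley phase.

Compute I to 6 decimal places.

l₃=8 ∉ [2,6] — triangle fails ⇒ I = 0

0.000000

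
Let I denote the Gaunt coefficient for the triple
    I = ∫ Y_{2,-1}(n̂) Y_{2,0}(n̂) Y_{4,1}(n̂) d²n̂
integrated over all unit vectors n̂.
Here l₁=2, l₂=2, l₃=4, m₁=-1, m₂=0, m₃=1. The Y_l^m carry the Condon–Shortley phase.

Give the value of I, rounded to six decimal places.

-0.220728

Rules hold: Σm=0, L=8 even, 0≤4≤4.
N = 5·5·9 = 225
Δ = 0!·4!·4!/9! = 1/630
Racah Σ t=0..0: t=0:+1/16 = 1/16
⇒ 3j(2 2 4; 0 0 0)² = 2/35, sgn +1
Racah Σ t=0..0: t=0:+1/24 = 1/24
⇒ 3j(2 2 4; -1 0 1)² = 1/21, sgn -1
4πI² = N·(3j₀)²·(3jₘ)² = 30/49
I = -1·√(0.612245/4π) = -0.22072812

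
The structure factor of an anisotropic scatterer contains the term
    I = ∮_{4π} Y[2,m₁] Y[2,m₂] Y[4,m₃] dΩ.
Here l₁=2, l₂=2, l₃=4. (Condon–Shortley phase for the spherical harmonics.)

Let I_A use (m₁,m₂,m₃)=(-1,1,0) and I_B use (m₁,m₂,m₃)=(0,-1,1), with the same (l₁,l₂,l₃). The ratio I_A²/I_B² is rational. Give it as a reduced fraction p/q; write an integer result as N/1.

l's match ⇒ only the (l;m) 3-j factors differ between A and B.
A: triangle coeff Δ(2,2,4) = 1/630; Σ_t [0,0]: t=0:+1/36 = 1/36; (3j)²=8/315 [(2 2 4; -1 1 0)], sign=+1
B: triangle coeff Δ(2,2,4) = 1/630; Σ_t [0,0]: t=0:+1/24 = 1/24; (3j)²=1/21 [(2 2 4; 0 -1 1)], sign=-1
I_A²/I_B² = (8/315)/(1/21) = 8/15

8/15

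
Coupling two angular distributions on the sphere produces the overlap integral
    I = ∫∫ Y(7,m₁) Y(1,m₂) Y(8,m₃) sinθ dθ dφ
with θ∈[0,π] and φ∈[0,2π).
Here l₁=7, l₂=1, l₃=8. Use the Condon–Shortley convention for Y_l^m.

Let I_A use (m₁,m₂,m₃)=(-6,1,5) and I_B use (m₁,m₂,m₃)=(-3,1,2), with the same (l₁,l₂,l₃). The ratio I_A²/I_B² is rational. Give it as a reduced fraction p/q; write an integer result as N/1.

1/5

l's match ⇒ only the (l;m) 3-j factors differ between A and B.
A: triangle coeff Δ(7,1,8) = 1/2040; Σ_t [0,0]: t=0:+1/12454041600 = 1/12454041600; (3j)²=1/680 [(7 1 8; -6 1 5)], sign=-1
B: triangle coeff Δ(7,1,8) = 1/2040; Σ_t [0,0]: t=0:+1/174182400 = 1/174182400; (3j)²=1/136 [(7 1 8; -3 1 2)], sign=+1
I_A²/I_B² = (1/680)/(1/136) = 1/5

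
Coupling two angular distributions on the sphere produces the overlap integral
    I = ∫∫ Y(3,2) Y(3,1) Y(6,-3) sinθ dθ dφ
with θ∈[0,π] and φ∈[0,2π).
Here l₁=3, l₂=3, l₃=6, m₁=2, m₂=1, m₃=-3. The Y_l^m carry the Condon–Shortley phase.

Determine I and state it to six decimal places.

Rules hold: Σm=0, L=12 even, 0≤6≤6.
N = 7·7·13 = 637
Δ = 0!·6!·6!/13! = 1/12012
Racah Σ t=0..0: t=0:+1/1296 = 1/1296
⇒ 3j(3 3 6; 0 0 0)² = 100/3003, sgn +1
Racah Σ t=0..0: t=0:+1/5760 = 1/5760
⇒ 3j(3 3 6; 2 1 -3)² = 9/286, sgn -1
4πI² = N·(3j₀)²·(3jₘ)² = 1050/1573
I = -1·√(0.667514/4π) = -0.23047581

-0.230476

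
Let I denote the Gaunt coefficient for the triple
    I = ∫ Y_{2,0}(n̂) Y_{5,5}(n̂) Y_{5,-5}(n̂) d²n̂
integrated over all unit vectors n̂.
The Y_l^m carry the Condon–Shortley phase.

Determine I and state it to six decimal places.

Rules hold: Σm=0, L=12 even, 3≤5≤7.
N = 5·11·11 = 605
Δ = 2!·2!·8!/13! = 1/38610
Racah Σ t=0..2: t=0:+1/2880 t=1:−1/576 t=2:+1/2880 = -1/960
⇒ 3j(2 5 5; 0 0 0)² = 10/429, sgn +1
Racah Σ t=2..2: t=2:+1/161280 = 1/161280
⇒ 3j(2 5 5; 0 5 -5)² = 15/286, sgn +1
4πI² = N·(3j₀)²·(3jₘ)² = 125/169
I = +1·√(0.739645/4π) = 0.24260890

0.242609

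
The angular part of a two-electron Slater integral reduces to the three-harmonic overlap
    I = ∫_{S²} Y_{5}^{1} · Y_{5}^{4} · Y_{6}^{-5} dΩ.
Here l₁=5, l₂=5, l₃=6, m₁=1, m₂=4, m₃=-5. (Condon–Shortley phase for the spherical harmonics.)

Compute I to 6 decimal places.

m-sum 0 ✓  L=16 even ✓  0≤6≤10 ✓
Π(2lᵢ+1) = 11×11×13 = 1573
triangle coeff Δ(5,5,6) = 1/28588560
Σ_t [0,4]: t=0:+1/345600 t=1:−1/13824 t=2:+1/5184 t=3:−1/13824 t=4:+1/345600 = 7/129600
(3j)²=80/7293 [(5 5 6; 0 0 0)], sign=+1
Σ_t [3,4]: t=3:−1/518400 t=4:+1/2073600 = -1/691200
(3j)²=81/4420 [(5 5 6; 1 4 -5)], sign=+1
⇒ 4πI² = 1188/3757
I = (+1)√(1188/3757/(4π)) = 0.15862904

0.158629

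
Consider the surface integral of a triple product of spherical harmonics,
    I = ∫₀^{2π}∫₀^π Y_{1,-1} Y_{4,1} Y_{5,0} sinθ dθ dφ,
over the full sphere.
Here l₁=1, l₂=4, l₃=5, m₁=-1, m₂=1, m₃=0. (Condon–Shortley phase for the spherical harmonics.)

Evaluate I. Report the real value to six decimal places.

Checks pass: Σm=0; 10 even; l₃=5∈[3,5].
(2·1+1)(2·4+1)(2·5+1) = 297
Δ: 0! 2! 8! / 11! → 1/495
sum: t=0:+1/576 = 1/576
3j²(1 4 5; 0 0 0) = Δ·Π!·Σ² = 5/99  (sign -1)
sum: t=0:+1/1440 = 1/1440
3j²(1 4 5; -1 1 0) = Δ·Π!·Σ² = 2/99  (sign -1)
combine: 4πI² = 297·5/99·2/99 = 10/33
take √, sign +1: I = 0.15528807

0.155288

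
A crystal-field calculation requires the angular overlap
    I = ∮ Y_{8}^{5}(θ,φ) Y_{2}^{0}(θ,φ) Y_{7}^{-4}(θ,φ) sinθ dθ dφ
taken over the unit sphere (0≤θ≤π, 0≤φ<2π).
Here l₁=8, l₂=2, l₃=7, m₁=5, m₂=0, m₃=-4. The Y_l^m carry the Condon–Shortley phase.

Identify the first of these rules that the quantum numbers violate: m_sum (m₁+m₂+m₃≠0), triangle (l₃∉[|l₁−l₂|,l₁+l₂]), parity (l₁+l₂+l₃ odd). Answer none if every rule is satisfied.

azimuthal sum: 5 + 0 − 4 = 1  ✗
6 ≤ 7 ≤ 10 (triangle on l)
L = 8 + 2 + 7 = 17 (odd)

m_sum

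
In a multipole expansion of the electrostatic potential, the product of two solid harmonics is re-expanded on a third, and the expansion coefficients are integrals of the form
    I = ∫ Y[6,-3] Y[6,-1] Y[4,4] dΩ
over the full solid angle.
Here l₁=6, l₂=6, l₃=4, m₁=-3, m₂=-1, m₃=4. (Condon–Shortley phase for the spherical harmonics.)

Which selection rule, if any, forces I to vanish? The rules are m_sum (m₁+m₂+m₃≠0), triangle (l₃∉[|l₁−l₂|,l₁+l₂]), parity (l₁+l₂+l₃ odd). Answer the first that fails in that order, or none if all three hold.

azimuthal sum: -3 − 1 + 4 = 0  ✓
0 ≤ 4 ≤ 12 (triangle on l)  ✓
L = 6 + 6 + 4 = 16 (even)  ✓

none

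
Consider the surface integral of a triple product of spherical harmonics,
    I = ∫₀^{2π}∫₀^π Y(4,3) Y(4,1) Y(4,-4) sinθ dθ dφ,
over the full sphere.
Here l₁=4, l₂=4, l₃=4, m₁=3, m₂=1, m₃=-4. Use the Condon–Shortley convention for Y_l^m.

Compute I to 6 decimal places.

-0.168431

m-sum 0 ✓  L=12 even ✓  0≤4≤8 ✓
Π(2lᵢ+1) = 9×9×9 = 729
triangle coeff Δ(4,4,4) = 1/450450
Σ_t [0,4]: t=0:+1/13824 t=1:−1/216 t=2:+1/64 t=3:−1/216 t=4:+1/13824 = 5/768
(3j)²=18/1001 [(4 4 4; 0 0 0)], sign=+1
Σ_t [1,1]: t=1:−1/3456 = -1/3456
(3j)²=35/1287 [(4 4 4; 3 1 -4)], sign=-1
⇒ 4πI² = 7290/20449
I = (-1)√(7290/20449/(4π)) = -0.16843130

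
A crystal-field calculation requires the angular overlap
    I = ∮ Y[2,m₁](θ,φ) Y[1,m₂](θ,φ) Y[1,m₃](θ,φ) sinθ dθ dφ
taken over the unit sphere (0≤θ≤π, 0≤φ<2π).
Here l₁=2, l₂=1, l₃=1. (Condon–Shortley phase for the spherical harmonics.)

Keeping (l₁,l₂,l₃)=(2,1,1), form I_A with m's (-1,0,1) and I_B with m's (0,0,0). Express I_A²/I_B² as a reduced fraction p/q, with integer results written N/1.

3/4

Shared (l₁,l₂,l₃)=(2,1,1): N and (l;000)² cancel in I_A²/I_B².
A: Δ = 2!·2!·0!/5! = 1/30; Racah Σ t=1..1: t=1:−1/2 = -1/2; ⇒ 3j(2 1 1; -1 0 1)² = 1/10, sgn -1
B: Δ = 2!·2!·0!/5! = 1/30; Racah Σ t=1..1: t=1:−1/1 = -1/1; ⇒ 3j(2 1 1; 0 0 0)² = 2/15, sgn +1
I_A²/I_B² = (1/10)/(2/15) = 3/4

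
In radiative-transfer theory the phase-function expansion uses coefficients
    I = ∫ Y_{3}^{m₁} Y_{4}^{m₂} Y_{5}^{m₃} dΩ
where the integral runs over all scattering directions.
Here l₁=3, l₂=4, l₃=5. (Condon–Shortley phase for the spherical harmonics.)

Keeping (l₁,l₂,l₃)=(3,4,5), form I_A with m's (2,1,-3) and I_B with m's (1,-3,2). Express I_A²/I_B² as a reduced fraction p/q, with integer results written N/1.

l's match ⇒ only the (l;m) 3-j factors differ between A and B.
A: triangle coeff Δ(3,4,5) = 1/180180; Σ_t [0,1]: t=0:+1/1440 t=1:−1/1152 = -1/5760; (3j)²=1/858 [(3 4 5; 2 1 -3)], sign=-1
B: triangle coeff Δ(3,4,5) = 1/180180; Σ_t [0,1]: t=0:+1/960 t=1:−1/4320 = 7/8640; (3j)²=343/12870 [(3 4 5; 1 -3 2)], sign=-1
I_A²/I_B² = (1/858)/(343/12870) = 15/343

15/343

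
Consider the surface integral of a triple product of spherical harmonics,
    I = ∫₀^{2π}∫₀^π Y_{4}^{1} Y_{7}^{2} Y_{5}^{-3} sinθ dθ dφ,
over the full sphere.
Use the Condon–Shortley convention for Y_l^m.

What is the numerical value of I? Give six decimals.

Rules hold: Σm=0, L=16 even, 3≤5≤11.
N = 9·15·11 = 1485
Δ = 6!·2!·8!/17! = 1/6126120
Racah Σ t=2..4: t=2:+1/69120 t=3:−1/20736 t=4:+1/69120 = -1/51840
⇒ 3j(4 7 5; 0 0 0)² = 280/21879, sgn +1
Racah Σ t=1..3: t=1:−1/9676800 t=2:+1/241920 t=3:−1/103680 = -163/29030400
⇒ 3j(4 7 5; 1 2 -3)² = 26569/2042040, sgn -1
4πI² = N·(3j₀)²·(3jₘ)² = 132845/537251
I = -1·√(0.247268/4π) = -0.14027461

-0.140275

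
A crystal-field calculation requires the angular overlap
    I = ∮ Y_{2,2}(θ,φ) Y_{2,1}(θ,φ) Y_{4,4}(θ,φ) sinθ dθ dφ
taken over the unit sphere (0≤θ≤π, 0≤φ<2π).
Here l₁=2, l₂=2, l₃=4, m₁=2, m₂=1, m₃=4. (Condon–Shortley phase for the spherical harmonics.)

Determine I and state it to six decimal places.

0.000000

m-sum = 2 + 1 + 4 = 7 ≠ 0 ⇒ I = 0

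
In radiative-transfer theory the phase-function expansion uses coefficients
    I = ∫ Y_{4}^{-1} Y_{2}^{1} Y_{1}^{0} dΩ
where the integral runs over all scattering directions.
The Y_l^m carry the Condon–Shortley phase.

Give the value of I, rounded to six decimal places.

l₃=1 ∉ [2,6] — triangle fails ⇒ I = 0

0.000000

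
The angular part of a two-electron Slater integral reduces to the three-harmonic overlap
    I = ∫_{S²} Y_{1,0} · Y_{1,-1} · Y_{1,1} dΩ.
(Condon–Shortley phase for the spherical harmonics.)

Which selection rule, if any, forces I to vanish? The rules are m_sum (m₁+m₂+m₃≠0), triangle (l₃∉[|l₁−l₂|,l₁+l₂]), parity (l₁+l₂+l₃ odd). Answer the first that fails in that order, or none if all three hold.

azimuthal sum: 0 − 1 + 1 = 0  ✓
0 ≤ 1 ≤ 2 (triangle on l)  ✓
L = 1 + 1 + 1 = 3 (odd)  ✗

parity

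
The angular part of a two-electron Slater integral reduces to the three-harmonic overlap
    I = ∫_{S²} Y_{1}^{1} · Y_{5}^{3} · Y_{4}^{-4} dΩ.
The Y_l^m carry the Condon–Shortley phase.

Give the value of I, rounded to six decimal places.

Checks pass: Σm=0; 10 even; l₃=4∈[4,6].
(2·1+1)(2·5+1)(2·4+1) = 297
Δ: 2! 0! 8! / 11! → 1/495
sum: t=1:−1/576 = -1/576
3j²(1 5 4; 0 0 0) = Δ·Π!·Σ² = 5/99  (sign -1)
sum: t=0:+1/80640 = 1/80640
3j²(1 5 4; 1 3 -4) = Δ·Π!·Σ² = 1/495  (sign +1)
combine: 4πI² = 297·5/99·1/495 = 1/33
take √, sign -1: I = -0.04910640

-0.049106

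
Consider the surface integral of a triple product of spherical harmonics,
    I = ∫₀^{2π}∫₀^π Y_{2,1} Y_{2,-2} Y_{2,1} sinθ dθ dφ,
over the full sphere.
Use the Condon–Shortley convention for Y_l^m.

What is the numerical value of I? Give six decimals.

0.220728

Checks pass: Σm=0; 6 even; l₃=2∈[0,4].
(2·2+1)(2·2+1)(2·2+1) = 125
Δ: 2! 2! 2! / 7! → 1/630
sum: t=0:+1/8 t=1:−1/1 t=2:+1/8 = -3/4
3j²(2 2 2; 0 0 0) = Δ·Π!·Σ² = 2/35  (sign -1)
sum: t=0:+1/4 = 1/4
3j²(2 2 2; 1 -2 1) = Δ·Π!·Σ² = 3/35  (sign -1)
combine: 4πI² = 125·2/35·3/35 = 30/49
take √, sign +1: I = 0.22072812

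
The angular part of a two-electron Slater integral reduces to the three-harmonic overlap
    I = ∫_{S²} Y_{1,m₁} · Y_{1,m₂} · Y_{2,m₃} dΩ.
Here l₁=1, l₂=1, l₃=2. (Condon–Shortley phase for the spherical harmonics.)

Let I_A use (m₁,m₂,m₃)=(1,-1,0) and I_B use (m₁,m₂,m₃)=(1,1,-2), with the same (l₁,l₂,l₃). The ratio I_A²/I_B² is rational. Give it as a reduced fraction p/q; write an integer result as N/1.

1/6

Shared (l₁,l₂,l₃)=(1,1,2): N and (l;000)² cancel in I_A²/I_B².
A: Δ = 0!·2!·2!/5! = 1/30; Racah Σ t=0..0: t=0:+1/4 = 1/4; ⇒ 3j(1 1 2; 1 -1 0)² = 1/30, sgn +1
B: Δ = 0!·2!·2!/5! = 1/30; Racah Σ t=0..0: t=0:+1/4 = 1/4; ⇒ 3j(1 1 2; 1 1 -2)² = 1/5, sgn +1
I_A²/I_B² = (1/30)/(1/5) = 1/6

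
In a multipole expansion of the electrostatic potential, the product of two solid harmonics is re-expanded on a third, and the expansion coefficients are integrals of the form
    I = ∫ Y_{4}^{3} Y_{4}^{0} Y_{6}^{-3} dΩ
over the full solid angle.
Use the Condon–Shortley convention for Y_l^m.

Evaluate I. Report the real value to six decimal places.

m-sum 0 ✓  L=14 even ✓  0≤6≤8 ✓
Π(2lᵢ+1) = 9×9×13 = 1053
triangle coeff Δ(4,4,6) = 1/1261260
Σ_t [0,2]: t=0:+1/4608 t=1:−1/1296 t=2:+1/4608 = -7/20736
(3j)²=20/1287 [(4 4 6; 0 0 0)], sign=-1
Σ_t [0,1]: t=0:+1/11520 t=1:−1/25920 = 1/20736
(3j)²=5/429 [(4 4 6; 3 0 -3)], sign=-1
⇒ 4πI² = 300/1573
I = (+1)√(300/1573/(4π)) = 0.12319450

0.123195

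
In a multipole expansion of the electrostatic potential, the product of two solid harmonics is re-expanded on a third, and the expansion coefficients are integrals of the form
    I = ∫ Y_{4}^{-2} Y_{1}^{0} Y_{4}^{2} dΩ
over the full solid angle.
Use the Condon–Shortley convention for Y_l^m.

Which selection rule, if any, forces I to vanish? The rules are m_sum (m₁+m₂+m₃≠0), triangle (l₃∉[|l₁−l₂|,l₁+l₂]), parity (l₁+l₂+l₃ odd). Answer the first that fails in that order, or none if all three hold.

azimuthal sum: -2 + 0 + 2 = 0  ✓
3 ≤ 4 ≤ 5 (triangle on l)  ✓
L = 4 + 1 + 4 = 9 (odd)  ✗

parity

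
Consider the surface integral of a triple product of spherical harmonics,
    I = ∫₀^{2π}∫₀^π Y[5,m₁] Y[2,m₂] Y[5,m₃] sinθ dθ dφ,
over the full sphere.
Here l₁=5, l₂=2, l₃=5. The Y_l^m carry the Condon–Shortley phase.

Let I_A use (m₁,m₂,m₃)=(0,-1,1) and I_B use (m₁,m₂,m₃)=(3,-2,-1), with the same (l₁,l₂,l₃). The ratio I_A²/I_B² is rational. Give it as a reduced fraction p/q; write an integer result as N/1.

5/112

Shared (l₁,l₂,l₃)=(5,2,5): N and (l;000)² cancel in I_A²/I_B².
A: Δ = 2!·8!·2!/13! = 1/38610; Racah Σ t=0..1: t=0:+1/1440 t=1:−1/1152 = -1/5760; ⇒ 3j(5 2 5; 0 -1 1)² = 1/858, sgn -1
B: Δ = 2!·8!·2!/13! = 1/38610; Racah Σ t=0..0: t=0:+1/5760 = 1/5760; ⇒ 3j(5 2 5; 3 -2 -1)² = 56/2145, sgn +1
I_A²/I_B² = (1/858)/(56/2145) = 5/112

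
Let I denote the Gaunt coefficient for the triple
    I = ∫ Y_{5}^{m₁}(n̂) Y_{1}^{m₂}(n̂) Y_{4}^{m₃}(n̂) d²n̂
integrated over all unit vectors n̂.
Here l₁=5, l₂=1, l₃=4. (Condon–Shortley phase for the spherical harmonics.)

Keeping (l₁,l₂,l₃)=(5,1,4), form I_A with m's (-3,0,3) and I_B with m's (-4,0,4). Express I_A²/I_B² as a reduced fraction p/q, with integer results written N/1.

16/9

Same 5,1,4: normalisation and zero-m 3j drop out of the ratio.
A: Δ: 2! 8! 0! / 11! → 1/495; sum: t=1:−1/5040 = -1/5040; 3j²(5 1 4; -3 0 3) = Δ·Π!·Σ² = 16/495  (sign +1)
B: Δ: 2! 8! 0! / 11! → 1/495; sum: t=1:−1/40320 = -1/40320; 3j²(5 1 4; -4 0 4) = Δ·Π!·Σ² = 1/55  (sign -1)
I_A²/I_B² = (16/495)/(1/55) = 16/9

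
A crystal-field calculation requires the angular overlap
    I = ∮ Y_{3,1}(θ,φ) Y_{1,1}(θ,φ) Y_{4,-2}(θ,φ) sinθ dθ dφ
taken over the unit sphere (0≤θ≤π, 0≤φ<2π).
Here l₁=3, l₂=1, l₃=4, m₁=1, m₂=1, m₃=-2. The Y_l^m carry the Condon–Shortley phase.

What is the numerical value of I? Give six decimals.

0.238414

Rules hold: Σm=0, L=8 even, 2≤4≤4.
N = 7·3·9 = 189
Δ = 0!·6!·2!/9! = 1/252
Racah Σ t=0..0: t=0:+1/36 = 1/36
⇒ 3j(3 1 4; 0 0 0)² = 4/63, sgn +1
Racah Σ t=0..0: t=0:+1/96 = 1/96
⇒ 3j(3 1 4; 1 1 -2)² = 5/84, sgn +1
4πI² = N·(3j₀)²·(3jₘ)² = 5/7
I = +1·√(0.714286/4π) = 0.23841361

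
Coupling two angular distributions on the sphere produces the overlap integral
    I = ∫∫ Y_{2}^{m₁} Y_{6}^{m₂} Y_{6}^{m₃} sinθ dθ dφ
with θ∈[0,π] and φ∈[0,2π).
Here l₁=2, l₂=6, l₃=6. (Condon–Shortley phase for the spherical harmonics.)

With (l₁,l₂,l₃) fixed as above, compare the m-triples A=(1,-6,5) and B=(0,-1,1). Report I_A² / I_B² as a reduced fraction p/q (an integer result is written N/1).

242/169

Shared (l₁,l₂,l₃)=(2,6,6): N and (l;000)² cancel in I_A²/I_B².
A: Δ = 2!·2!·10!/15! = 1/90090; Racah Σ t=0..0: t=0:+1/7257600 = 1/7257600; ⇒ 3j(2 6 6; 1 -6 5)² = 11/455, sgn -1
B: Δ = 2!·2!·10!/15! = 1/90090; Racah Σ t=0..2: t=0:+1/57600 t=1:−1/17280 t=2:+1/120960 = -13/403200; ⇒ 3j(2 6 6; 0 -1 1)² = 13/770, sgn +1
I_A²/I_B² = (11/455)/(13/770) = 242/169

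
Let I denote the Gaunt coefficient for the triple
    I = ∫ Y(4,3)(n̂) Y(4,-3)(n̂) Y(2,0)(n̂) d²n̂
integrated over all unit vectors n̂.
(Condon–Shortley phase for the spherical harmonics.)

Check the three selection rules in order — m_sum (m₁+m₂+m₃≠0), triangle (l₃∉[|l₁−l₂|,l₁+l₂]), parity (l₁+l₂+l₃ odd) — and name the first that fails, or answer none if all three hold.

Σmᵢ = 0  ✓
l₃∈[|l₁−l₂|,l₁+l₂]=[0,8], have l₃=2  ✓
Σlᵢ = 10 ⇒ even  ✓

none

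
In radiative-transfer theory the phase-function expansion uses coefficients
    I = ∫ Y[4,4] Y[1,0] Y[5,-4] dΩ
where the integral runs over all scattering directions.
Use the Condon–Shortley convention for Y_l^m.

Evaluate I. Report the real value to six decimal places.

0.147319

m-sum 0 ✓  L=10 even ✓  3≤5≤5 ✓
Π(2lᵢ+1) = 9×3×11 = 297
triangle coeff Δ(4,1,5) = 1/495
Σ_t [0,0]: t=0:+1/576 = 1/576
(3j)²=5/99 [(4 1 5; 0 0 0)], sign=-1
Σ_t [0,0]: t=0:+1/40320 = 1/40320
(3j)²=1/55 [(4 1 5; 4 0 -4)], sign=-1
⇒ 4πI² = 3/11
I = (+1)√(3/11/(4π)) = 0.14731920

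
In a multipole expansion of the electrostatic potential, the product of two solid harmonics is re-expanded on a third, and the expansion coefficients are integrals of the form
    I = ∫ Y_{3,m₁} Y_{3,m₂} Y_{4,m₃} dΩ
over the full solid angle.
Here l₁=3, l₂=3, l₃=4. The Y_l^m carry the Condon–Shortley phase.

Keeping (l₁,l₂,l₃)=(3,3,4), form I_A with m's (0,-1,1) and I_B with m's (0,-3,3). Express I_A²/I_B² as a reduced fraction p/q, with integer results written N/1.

5/21

l's match ⇒ only the (l;m) 3-j factors differ between A and B.
A: triangle coeff Δ(3,3,4) = 1/34650; Σ_t [0,2]: t=0:+1/48 t=1:−1/24 t=2:+1/288 = -5/288; (3j)²=5/462 [(3 3 4; 0 -1 1)], sign=+1
B: triangle coeff Δ(3,3,4) = 1/34650; Σ_t [0,0]: t=0:+1/288 = 1/288; (3j)²=1/22 [(3 3 4; 0 -3 3)], sign=-1
I_A²/I_B² = (5/462)/(1/22) = 5/21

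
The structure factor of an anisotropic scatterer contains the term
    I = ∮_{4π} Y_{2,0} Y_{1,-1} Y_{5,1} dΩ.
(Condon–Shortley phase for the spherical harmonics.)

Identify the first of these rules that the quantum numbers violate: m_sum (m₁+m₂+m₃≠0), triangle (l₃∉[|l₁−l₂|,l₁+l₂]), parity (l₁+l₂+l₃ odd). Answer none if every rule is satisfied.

Σmᵢ = 0  ✓
l₃∈[|l₁−l₂|,l₁+l₂]=[1,3], have l₃=5  ✗
Σlᵢ = 8 ⇒ even

triangle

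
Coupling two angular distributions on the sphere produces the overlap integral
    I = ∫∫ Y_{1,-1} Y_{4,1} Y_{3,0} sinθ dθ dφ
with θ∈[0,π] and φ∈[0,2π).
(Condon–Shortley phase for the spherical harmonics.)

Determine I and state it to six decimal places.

Rules hold: Σm=0, L=8 even, 3≤3≤5.
N = 3·9·7 = 189
Δ = 2!·0!·6!/9! = 1/252
Racah Σ t=1..1: t=1:−1/36 = -1/36
⇒ 3j(1 4 3; 0 0 0)² = 4/63, sgn +1
Racah Σ t=2..2: t=2:+1/72 = 1/72
⇒ 3j(1 4 3; -1 1 0)² = 5/126, sgn -1
4πI² = N·(3j₀)²·(3jₘ)² = 10/21
I = -1·√(0.47619/4π) = -0.19466390

-0.194664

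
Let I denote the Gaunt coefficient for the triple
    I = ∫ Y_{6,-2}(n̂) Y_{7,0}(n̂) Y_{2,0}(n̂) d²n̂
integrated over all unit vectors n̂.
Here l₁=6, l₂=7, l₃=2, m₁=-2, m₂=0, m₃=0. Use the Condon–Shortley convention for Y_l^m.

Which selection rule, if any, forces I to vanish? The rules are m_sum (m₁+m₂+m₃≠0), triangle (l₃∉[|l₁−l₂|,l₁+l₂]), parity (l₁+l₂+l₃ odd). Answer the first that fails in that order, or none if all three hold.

m₁+m₂+m₃ = -2 + 0 + 0 = -2  ✗
triangle: |6−7|=1 ≤ l₃=2 ≤ 6+7=13
parity: l₁+l₂+l₃ = 15 is odd

m_sum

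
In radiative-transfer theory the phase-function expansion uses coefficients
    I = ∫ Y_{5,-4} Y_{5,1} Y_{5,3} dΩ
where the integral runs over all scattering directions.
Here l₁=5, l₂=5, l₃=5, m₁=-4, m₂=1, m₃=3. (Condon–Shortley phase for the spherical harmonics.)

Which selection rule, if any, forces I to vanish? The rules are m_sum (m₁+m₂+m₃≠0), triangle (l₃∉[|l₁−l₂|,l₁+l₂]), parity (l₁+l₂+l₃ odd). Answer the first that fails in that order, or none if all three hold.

parity

Σmᵢ = 0  ✓
l₃∈[|l₁−l₂|,l₁+l₂]=[0,10], have l₃=5  ✓
Σlᵢ = 15 ⇒ odd  ✗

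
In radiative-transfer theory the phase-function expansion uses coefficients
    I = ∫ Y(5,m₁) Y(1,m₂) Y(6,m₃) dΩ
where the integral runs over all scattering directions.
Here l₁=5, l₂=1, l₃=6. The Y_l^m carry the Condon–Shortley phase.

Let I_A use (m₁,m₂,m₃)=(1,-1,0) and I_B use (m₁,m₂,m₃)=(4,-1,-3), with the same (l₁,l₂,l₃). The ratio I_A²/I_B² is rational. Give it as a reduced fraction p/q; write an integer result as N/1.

5/1

Shared (l₁,l₂,l₃)=(5,1,6): N and (l;000)² cancel in I_A²/I_B².
A: Δ = 0!·10!·2!/13! = 1/858; Racah Σ t=0..0: t=0:+1/34560 = 1/34560; ⇒ 3j(5 1 6; 1 -1 0)² = 5/286, sgn +1
B: Δ = 0!·10!·2!/13! = 1/858; Racah Σ t=0..0: t=0:+1/725760 = 1/725760; ⇒ 3j(5 1 6; 4 -1 -3)² = 1/286, sgn -1
I_A²/I_B² = (5/286)/(1/286) = 5/1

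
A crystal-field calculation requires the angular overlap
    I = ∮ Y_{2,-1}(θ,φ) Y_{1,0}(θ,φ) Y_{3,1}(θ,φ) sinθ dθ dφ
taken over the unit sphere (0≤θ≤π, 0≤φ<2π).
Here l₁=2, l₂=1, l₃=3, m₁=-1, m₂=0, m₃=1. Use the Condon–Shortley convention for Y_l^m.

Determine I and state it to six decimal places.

-0.233597

Rules hold: Σm=0, L=6 even, 1≤3≤3.
N = 5·3·7 = 105
Δ = 0!·4!·2!/7! = 1/105
Racah Σ t=0..0: t=0:+1/4 = 1/4
⇒ 3j(2 1 3; 0 0 0)² = 3/35, sgn -1
Racah Σ t=0..0: t=0:+1/6 = 1/6
⇒ 3j(2 1 3; -1 0 1)² = 8/105, sgn +1
4πI² = N·(3j₀)²·(3jₘ)² = 24/35
I = -1·√(0.685714/4π) = -0.23359668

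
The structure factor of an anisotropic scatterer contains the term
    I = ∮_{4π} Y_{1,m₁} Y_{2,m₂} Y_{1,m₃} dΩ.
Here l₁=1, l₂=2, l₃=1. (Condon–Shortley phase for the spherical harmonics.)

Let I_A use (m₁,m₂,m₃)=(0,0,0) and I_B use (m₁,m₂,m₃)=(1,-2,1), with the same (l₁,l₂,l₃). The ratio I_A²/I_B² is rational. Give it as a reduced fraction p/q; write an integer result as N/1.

Shared (l₁,l₂,l₃)=(1,2,1): N and (l;000)² cancel in I_A²/I_B².
A: Δ = 2!·0!·2!/5! = 1/30; Racah Σ t=1..1: t=1:−1/1 = -1/1; ⇒ 3j(1 2 1; 0 0 0)² = 2/15, sgn +1
B: Δ = 2!·0!·2!/5! = 1/30; Racah Σ t=0..0: t=0:+1/4 = 1/4; ⇒ 3j(1 2 1; 1 -2 1)² = 1/5, sgn +1
I_A²/I_B² = (2/15)/(1/5) = 2/3

2/3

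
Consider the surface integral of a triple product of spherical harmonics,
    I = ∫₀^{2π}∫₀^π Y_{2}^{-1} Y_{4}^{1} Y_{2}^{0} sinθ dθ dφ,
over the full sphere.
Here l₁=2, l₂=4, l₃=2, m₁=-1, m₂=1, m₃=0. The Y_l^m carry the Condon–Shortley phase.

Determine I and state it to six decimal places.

-0.220728

Checks pass: Σm=0; 8 even; l₃=2∈[2,6].
(2·2+1)(2·4+1)(2·2+1) = 225
Δ: 4! 0! 4! / 9! → 1/630
sum: t=2:+1/16 = 1/16
3j²(2 4 2; 0 0 0) = Δ·Π!·Σ² = 2/35  (sign +1)
sum: t=3:−1/24 = -1/24
3j²(2 4 2; -1 1 0) = Δ·Π!·Σ² = 1/21  (sign -1)
combine: 4πI² = 225·2/35·1/21 = 30/49
take √, sign -1: I = -0.22072812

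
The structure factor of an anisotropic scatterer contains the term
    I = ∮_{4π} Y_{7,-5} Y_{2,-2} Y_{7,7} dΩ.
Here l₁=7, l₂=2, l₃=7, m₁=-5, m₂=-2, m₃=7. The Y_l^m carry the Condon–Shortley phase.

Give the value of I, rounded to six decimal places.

0.066694

m-sum 0 ✓  L=16 even ✓  5≤7≤9 ✓
Π(2lᵢ+1) = 15×5×15 = 1125
triangle coeff Δ(7,2,7) = 1/185640
Σ_t [0,2]: t=0:+1/2419200 t=1:−1/518400 t=2:+1/2419200 = -1/907200
(3j)²=56/3315 [(7 2 7; 0 0 0)], sign=+1
Σ_t [0,0]: t=0:+1/1916006400 = 1/1916006400
(3j)²=1/340 [(7 2 7; -5 -2 7)], sign=+1
⇒ 4πI² = 210/3757
I = (+1)√(210/3757/(4π)) = 0.06669359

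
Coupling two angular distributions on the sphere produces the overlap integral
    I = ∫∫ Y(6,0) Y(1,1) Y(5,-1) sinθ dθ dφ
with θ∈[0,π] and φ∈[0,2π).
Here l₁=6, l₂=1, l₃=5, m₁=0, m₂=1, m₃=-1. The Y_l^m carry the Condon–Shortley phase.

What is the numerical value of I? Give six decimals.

Rules hold: Σm=0, L=12 even, 5≤5≤7.
N = 13·3·11 = 429
Δ = 2!·10!·0!/13! = 1/858
Racah Σ t=1..1: t=1:−1/14400 = -1/14400
⇒ 3j(6 1 5; 0 0 0)² = 6/143, sgn +1
Racah Σ t=2..2: t=2:+1/34560 = 1/34560
⇒ 3j(6 1 5; 0 1 -1)² = 5/286, sgn +1
4πI² = N·(3j₀)²·(3jₘ)² = 45/143
I = +1·√(0.314685/4π) = 0.15824621

0.158246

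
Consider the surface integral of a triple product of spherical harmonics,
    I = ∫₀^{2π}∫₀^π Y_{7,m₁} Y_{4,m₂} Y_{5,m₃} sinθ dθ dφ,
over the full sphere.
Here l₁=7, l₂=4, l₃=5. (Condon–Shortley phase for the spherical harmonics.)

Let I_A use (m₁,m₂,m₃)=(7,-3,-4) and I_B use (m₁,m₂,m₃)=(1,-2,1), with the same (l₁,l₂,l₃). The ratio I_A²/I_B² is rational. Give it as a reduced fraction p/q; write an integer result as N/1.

9009/1682

Same 7,4,5: normalisation and zero-m 3j drop out of the ratio.
A: Δ: 6! 8! 2! / 17! → 1/6126120; sum: t=0:+1/29030400 = 1/29030400; 3j²(7 4 5; 7 -3 -4) = Δ·Π!·Σ² = 21/680  (sign -1)
B: Δ: 6! 8! 2! / 17! → 1/6126120; sum: t=0:+1/2073600 t=1:−1/86400 t=2:+1/55296 = 29/4147200; 3j²(7 4 5; 1 -2 1) = Δ·Π!·Σ² = 841/145860  (sign +1)
I_A²/I_B² = (21/680)/(841/145860) = 9009/1682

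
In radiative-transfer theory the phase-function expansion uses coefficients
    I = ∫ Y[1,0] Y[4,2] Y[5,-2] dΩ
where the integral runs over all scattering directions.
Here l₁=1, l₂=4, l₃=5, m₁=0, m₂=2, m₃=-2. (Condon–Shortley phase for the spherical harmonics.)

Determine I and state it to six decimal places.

Rules hold: Σm=0, L=10 even, 3≤5≤5.
N = 3·9·11 = 297
Δ = 0!·2!·8!/11! = 1/495
Racah Σ t=0..0: t=0:+1/576 = 1/576
⇒ 3j(1 4 5; 0 0 0)² = 5/99, sgn -1
Racah Σ t=0..0: t=0:+1/1440 = 1/1440
⇒ 3j(1 4 5; 0 2 -2)² = 7/165, sgn -1
4πI² = N·(3j₀)²·(3jₘ)² = 7/11
I = +1·√(0.636364/4π) = 0.22503380

0.225034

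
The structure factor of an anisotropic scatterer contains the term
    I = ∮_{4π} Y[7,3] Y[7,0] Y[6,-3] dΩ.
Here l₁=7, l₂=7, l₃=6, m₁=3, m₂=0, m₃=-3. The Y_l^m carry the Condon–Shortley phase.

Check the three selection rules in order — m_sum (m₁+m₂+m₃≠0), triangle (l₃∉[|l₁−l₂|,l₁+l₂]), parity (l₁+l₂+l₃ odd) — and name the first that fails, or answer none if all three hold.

azimuthal sum: 3 + 0 − 3 = 0  ✓
0 ≤ 6 ≤ 14 (triangle on l)  ✓
L = 7 + 7 + 6 = 20 (even)  ✓

none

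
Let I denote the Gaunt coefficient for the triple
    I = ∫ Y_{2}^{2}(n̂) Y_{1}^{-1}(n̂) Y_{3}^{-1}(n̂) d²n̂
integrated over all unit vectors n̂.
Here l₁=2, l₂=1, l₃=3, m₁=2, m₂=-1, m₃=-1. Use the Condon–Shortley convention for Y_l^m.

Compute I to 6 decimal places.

Rules hold: Σm=0, L=6 even, 1≤3≤3.
N = 5·3·7 = 105
Δ = 0!·4!·2!/7! = 1/105
Racah Σ t=0..0: t=0:+1/4 = 1/4
⇒ 3j(2 1 3; 0 0 0)² = 3/35, sgn -1
Racah Σ t=0..0: t=0:+1/48 = 1/48
⇒ 3j(2 1 3; 2 -1 -1)² = 1/105, sgn +1
4πI² = N·(3j₀)²·(3jₘ)² = 3/35
I = -1·√(0.0857143/4π) = -0.08258890

-0.082589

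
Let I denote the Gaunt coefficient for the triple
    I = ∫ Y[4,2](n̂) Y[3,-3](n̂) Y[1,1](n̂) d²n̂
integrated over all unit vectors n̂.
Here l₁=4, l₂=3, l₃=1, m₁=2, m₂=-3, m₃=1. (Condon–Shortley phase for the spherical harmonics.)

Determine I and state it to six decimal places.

m-sum 0 ✓  L=8 even ✓  1≤1≤7 ✓
Π(2lᵢ+1) = 9×7×3 = 189
triangle coeff Δ(4,3,1) = 1/252
Σ_t [3,3]: t=3:−1/36 = -1/36
(3j)²=4/63 [(4 3 1; 0 0 0)], sign=+1
Σ_t [0,0]: t=0:+1/1440 = 1/1440
(3j)²=1/252 [(4 3 1; 2 -3 1)], sign=+1
⇒ 4πI² = 1/21
I = (+1)√(1/21/(4π)) = 0.06155813

0.061558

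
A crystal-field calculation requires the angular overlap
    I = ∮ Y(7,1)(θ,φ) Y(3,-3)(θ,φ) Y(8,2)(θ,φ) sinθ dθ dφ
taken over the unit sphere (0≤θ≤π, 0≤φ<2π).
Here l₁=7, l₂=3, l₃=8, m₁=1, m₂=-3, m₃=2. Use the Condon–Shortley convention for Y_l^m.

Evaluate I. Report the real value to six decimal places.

Checks pass: Σm=0; 18 even; l₃=8∈[4,10].
(2·7+1)(2·3+1)(2·8+1) = 1785
Δ: 2! 12! 4! / 19! → 1/5290740
sum: t=0:+1/7257600 t=1:−1/2073600 t=2:+1/7257600 = -1/4838400
3j²(7 3 8; 0 0 0) = Δ·Π!·Σ² = 252/20995  (sign -1)
sum: t=0:+1/24883200 = 1/24883200
3j²(7 3 8; 1 -3 2) = Δ·Π!·Σ² = 70/4199  (sign +1)
combine: 4πI² = 1785·252/20995·70/4199 = 370440/1037153
take √, sign -1: I = -0.16859030

-0.168590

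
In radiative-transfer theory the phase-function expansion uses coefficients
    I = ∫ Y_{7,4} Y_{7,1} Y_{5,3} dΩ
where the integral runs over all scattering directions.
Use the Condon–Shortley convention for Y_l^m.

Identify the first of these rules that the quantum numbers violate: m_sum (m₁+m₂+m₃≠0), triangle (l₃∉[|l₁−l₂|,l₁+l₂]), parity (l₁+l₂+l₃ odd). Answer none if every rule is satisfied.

m_sum

Σmᵢ = 8  ✗
l₃∈[|l₁−l₂|,l₁+l₂]=[0,14], have l₃=5
Σlᵢ = 19 ⇒ odd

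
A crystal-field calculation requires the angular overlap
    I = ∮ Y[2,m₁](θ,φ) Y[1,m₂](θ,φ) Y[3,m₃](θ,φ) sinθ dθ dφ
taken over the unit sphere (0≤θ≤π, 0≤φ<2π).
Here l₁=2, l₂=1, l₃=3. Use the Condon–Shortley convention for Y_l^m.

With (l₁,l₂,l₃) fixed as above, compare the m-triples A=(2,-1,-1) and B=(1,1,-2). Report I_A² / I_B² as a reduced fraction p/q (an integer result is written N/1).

Shared (l₁,l₂,l₃)=(2,1,3): N and (l;000)² cancel in I_A²/I_B².
A: Δ = 0!·4!·2!/7! = 1/105; Racah Σ t=0..0: t=0:+1/48 = 1/48; ⇒ 3j(2 1 3; 2 -1 -1)² = 1/105, sgn +1
B: Δ = 0!·4!·2!/7! = 1/105; Racah Σ t=0..0: t=0:+1/12 = 1/12; ⇒ 3j(2 1 3; 1 1 -2)² = 2/21, sgn -1
I_A²/I_B² = (1/105)/(2/21) = 1/10

1/10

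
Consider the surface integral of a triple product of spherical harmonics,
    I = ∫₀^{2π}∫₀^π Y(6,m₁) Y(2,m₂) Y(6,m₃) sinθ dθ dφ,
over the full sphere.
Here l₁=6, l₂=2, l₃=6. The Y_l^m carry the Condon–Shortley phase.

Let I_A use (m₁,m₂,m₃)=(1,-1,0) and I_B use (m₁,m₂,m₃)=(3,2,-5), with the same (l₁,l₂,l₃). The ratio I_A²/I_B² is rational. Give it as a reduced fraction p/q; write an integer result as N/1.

7/110

Same 6,2,6: normalisation and zero-m 3j drop out of the ratio.
A: Δ: 2! 10! 2! / 15! → 1/90090; sum: t=0:+1/28800 t=1:−1/34560 = 1/172800; 3j²(6 2 6; 1 -1 0) = Δ·Π!·Σ² = 1/1430  (sign +1)
B: Δ: 2! 10! 2! / 15! → 1/90090; sum: t=2:+1/1451520 = 1/1451520; 3j²(6 2 6; 3 2 -5) = Δ·Π!·Σ² = 1/91  (sign -1)
I_A²/I_B² = (1/1430)/(1/91) = 7/110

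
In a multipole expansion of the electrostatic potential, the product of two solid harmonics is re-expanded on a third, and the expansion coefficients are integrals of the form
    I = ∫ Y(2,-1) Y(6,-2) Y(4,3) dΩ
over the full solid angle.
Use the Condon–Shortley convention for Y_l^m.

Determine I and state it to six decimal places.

Checks pass: Σm=0; 12 even; l₃=4∈[4,8].
(2·2+1)(2·6+1)(2·4+1) = 585
Δ: 4! 0! 8! / 13! → 1/6435
sum: t=2:+1/2304 = 1/2304
3j²(2 6 4; 0 0 0) = Δ·Π!·Σ² = 5/143  (sign +1)
sum: t=3:−1/30240 = -1/30240
3j²(2 6 4; -1 -2 3) = Δ·Π!·Σ² = 32/6435  (sign +1)
combine: 4πI² = 585·5/143·32/6435 = 160/1573
take √, sign +1: I = 0.08996855

0.089969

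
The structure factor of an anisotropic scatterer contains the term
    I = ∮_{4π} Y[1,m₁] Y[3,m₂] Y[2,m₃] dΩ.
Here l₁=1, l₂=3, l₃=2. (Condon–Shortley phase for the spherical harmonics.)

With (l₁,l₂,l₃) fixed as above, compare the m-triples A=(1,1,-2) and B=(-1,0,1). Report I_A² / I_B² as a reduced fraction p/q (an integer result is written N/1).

Same 1,3,2: normalisation and zero-m 3j drop out of the ratio.
A: Δ: 2! 0! 4! / 7! → 1/105; sum: t=0:+1/48 = 1/48; 3j²(1 3 2; 1 1 -2) = Δ·Π!·Σ² = 1/105  (sign +1)
B: Δ: 2! 0! 4! / 7! → 1/105; sum: t=2:+1/12 = 1/12; 3j²(1 3 2; -1 0 1) = Δ·Π!·Σ² = 1/35  (sign -1)
I_A²/I_B² = (1/105)/(1/35) = 1/3

1/3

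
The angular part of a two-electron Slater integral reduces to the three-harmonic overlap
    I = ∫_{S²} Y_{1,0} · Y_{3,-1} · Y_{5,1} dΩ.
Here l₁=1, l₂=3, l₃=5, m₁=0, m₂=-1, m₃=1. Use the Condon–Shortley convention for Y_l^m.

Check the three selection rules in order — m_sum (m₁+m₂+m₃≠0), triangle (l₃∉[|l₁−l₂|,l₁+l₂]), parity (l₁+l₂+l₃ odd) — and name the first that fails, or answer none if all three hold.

m₁+m₂+m₃ = 0 − 1 + 1 = 0  ✓
triangle: |1−3|=2 ≤ l₃=5 ≤ 1+3=4  ✗
parity: l₁+l₂+l₃ = 9 is odd

triangle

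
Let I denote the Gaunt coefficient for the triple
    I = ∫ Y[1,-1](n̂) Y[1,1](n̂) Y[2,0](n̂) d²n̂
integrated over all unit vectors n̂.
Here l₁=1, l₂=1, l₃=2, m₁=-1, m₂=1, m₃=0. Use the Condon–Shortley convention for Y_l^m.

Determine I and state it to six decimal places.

0.126157

Checks pass: Σm=0; 4 even; l₃=2∈[0,2].
(2·1+1)(2·1+1)(2·2+1) = 45
Δ: 0! 2! 2! / 5! → 1/30
sum: t=0:+1/1 = 1/1
3j²(1 1 2; 0 0 0) = Δ·Π!·Σ² = 2/15  (sign +1)
sum: t=0:+1/4 = 1/4
3j²(1 1 2; -1 1 0) = Δ·Π!·Σ² = 1/30  (sign +1)
combine: 4πI² = 45·2/15·1/30 = 1/5
take √, sign +1: I = 0.12615663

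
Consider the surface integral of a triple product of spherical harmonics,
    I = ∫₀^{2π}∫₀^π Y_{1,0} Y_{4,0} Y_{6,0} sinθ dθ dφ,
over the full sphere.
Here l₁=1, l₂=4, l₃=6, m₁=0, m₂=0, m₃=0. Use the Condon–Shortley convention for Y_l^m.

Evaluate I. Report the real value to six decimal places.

0.000000

|1−4|≤6≤1+4 violated ⇒ I = 0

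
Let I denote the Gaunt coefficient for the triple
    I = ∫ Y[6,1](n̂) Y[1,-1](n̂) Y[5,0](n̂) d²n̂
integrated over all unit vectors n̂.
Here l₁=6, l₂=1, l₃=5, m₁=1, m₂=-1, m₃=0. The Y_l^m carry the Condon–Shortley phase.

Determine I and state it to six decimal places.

-0.187239

m-sum 0 ✓  L=12 even ✓  5≤5≤7 ✓
Π(2lᵢ+1) = 13×3×11 = 429
triangle coeff Δ(6,1,5) = 1/858
Σ_t [1,1]: t=1:−1/14400 = -1/14400
(3j)²=6/143 [(6 1 5; 0 0 0)], sign=+1
Σ_t [0,0]: t=0:+1/28800 = 1/28800
(3j)²=7/286 [(6 1 5; 1 -1 0)], sign=-1
⇒ 4πI² = 63/143
I = (-1)√(63/143/(4π)) = -0.18723944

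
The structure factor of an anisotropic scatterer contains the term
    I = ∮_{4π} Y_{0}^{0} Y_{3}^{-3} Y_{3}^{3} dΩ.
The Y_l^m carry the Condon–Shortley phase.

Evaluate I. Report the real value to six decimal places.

Rules hold: Σm=0, L=6 even, 3≤3≤3.
N = 1·7·7 = 49
Δ = 0!·0!·6!/7! = 1/7
Racah Σ t=0..0: t=0:+1/36 = 1/36
⇒ 3j(0 3 3; 0 0 0)² = 1/7, sgn -1
Racah Σ t=0..0: t=0:+1/720 = 1/720
⇒ 3j(0 3 3; 0 -3 3)² = 1/7, sgn +1
4πI² = N·(3j₀)²·(3jₘ)² = 1/1
I = -1·√(1/4π) = -0.28209479

-0.282095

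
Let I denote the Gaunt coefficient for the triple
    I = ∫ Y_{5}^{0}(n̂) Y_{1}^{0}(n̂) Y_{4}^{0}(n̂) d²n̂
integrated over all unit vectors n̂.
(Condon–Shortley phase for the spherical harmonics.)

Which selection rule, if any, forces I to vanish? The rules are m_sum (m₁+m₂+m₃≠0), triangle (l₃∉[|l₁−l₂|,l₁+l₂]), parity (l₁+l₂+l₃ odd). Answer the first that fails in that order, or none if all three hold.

none

azimuthal sum: 0 + 0 + 0 = 0  ✓
4 ≤ 4 ≤ 6 (triangle on l)  ✓
L = 5 + 1 + 4 = 10 (even)  ✓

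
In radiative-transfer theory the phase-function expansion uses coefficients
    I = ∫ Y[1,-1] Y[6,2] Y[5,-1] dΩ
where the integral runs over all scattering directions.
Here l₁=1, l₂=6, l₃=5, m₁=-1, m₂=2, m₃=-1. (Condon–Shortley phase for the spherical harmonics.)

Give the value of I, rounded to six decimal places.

Checks pass: Σm=0; 12 even; l₃=5∈[5,7].
(2·1+1)(2·6+1)(2·5+1) = 429
Δ: 2! 0! 10! / 13! → 1/858
sum: t=1:−1/14400 = -1/14400
3j²(1 6 5; 0 0 0) = Δ·Π!·Σ² = 6/143  (sign +1)
sum: t=2:+1/34560 = 1/34560
3j²(1 6 5; -1 2 -1) = Δ·Π!·Σ² = 14/429  (sign +1)
combine: 4πI² = 429·6/143·14/429 = 84/143
take √, sign +1: I = 0.21620548

0.216205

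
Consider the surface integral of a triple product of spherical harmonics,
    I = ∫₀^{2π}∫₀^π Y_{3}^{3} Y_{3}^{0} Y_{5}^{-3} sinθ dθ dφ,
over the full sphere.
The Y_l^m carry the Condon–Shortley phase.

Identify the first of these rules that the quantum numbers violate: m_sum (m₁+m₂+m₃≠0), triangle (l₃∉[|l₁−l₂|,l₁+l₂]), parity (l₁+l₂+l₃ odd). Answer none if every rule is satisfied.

m₁+m₂+m₃ = 3 + 0 − 3 = 0  ✓
triangle: |3−3|=0 ≤ l₃=5 ≤ 3+3=6  ✓
parity: l₁+l₂+l₃ = 11 is odd  ✗

parity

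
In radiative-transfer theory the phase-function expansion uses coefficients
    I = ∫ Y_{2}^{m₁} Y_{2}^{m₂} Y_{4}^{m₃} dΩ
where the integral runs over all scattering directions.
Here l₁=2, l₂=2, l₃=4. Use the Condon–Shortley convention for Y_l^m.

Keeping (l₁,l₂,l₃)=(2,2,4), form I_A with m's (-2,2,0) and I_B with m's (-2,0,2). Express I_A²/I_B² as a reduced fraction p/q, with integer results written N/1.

Shared (l₁,l₂,l₃)=(2,2,4): N and (l;000)² cancel in I_A²/I_B².
A: Δ = 0!·4!·4!/9! = 1/630; Racah Σ t=0..0: t=0:+1/576 = 1/576; ⇒ 3j(2 2 4; -2 2 0)² = 1/630, sgn +1
B: Δ = 0!·4!·4!/9! = 1/630; Racah Σ t=0..0: t=0:+1/96 = 1/96; ⇒ 3j(2 2 4; -2 0 2)² = 1/42, sgn +1
I_A²/I_B² = (1/630)/(1/42) = 1/15

1/15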